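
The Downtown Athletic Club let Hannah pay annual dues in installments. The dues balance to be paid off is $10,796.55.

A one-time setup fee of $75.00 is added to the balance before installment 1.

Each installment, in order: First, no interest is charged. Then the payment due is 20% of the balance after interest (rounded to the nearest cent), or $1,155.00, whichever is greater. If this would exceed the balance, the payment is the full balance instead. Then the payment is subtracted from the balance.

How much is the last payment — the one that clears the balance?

$946.23

Installment 1: $10,871.55 − $2,174.31 → $8,697.24
Installment 2: $8,697.24 − $1,739.45 → $6,957.79
Installment 3: $6,957.79 − $1,391.56 → $5,566.23
Installment 4: $5,566.23 − $1,155.00 → $4,411.23
Installment 5: $4,411.23 − $1,155.00 → $3,256.23
Installment 6: $3,256.23 − $1,155.00 → $2,101.23
Installment 7: $2,101.23 − $1,155.00 → $946.23
Installment 8: $946.23 − $946.23 → $0.00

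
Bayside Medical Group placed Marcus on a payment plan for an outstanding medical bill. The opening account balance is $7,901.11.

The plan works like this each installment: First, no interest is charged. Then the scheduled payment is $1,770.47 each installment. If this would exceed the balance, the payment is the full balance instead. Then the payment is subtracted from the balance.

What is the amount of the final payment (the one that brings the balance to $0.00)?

$819.23

Installment 1: $7,901.11 − $1,770.47 → $6,130.64
Installment 2: $6,130.64 − $1,770.47 → $4,360.17
Installment 3: $4,360.17 − $1,770.47 → $2,589.70
Installment 4: $2,589.70 − $1,770.47 → $819.23
Installment 5: $819.23 − $819.23 → $0.00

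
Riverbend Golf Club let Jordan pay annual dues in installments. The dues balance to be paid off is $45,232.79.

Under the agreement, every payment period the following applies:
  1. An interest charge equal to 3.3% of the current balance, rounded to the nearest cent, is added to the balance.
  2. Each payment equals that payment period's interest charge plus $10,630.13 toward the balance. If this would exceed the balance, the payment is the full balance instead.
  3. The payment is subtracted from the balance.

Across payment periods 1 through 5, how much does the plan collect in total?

# | Opening | Interest | Payment | End bal
1 | $45,232.79 | $1,492.68 | $12,122.81 | $34,602.66
2 | $34,602.66 | $1,141.89 | $11,772.02 | $23,972.53
3 | $23,972.53 | $791.09 | $11,421.22 | $13,342.40
4 | $13,342.40 | $440.30 | $11,070.43 | $2,712.27
5 | $2,712.27 | $89.50 | $2,801.77 | $0.00
Total paid: $49,188.25

$49,188.25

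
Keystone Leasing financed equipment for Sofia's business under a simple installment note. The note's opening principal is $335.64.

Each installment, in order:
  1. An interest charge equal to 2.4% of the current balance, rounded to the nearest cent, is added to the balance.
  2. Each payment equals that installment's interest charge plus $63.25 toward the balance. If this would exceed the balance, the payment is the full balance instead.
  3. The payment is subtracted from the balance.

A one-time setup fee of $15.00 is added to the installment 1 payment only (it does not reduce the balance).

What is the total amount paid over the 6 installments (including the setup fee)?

# | Opening | Interest | Payment | Fee | End bal
1 | $335.64 | $8.06 | $71.31 | $15.00 | $272.39
2 | $272.39 | $6.54 | $69.79 | — | $209.14
3 | $209.14 | $5.02 | $68.27 | — | $145.89
4 | $145.89 | $3.50 | $66.75 | — | $82.64
5 | $82.64 | $1.98 | $65.23 | — | $19.39
6 | $19.39 | $0.47 | $19.86 | — | $0.00
Total paid: $376.21

$376.21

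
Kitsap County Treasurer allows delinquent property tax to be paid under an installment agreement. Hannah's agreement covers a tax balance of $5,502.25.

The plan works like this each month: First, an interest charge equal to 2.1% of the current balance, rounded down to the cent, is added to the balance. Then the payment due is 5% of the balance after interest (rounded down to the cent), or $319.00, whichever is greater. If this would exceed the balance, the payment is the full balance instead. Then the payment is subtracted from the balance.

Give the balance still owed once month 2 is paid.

$5,091.06

Month 1: $5,502.25 +$115.54 interest = $5,617.79; pay $319.00 → $5,298.79
Month 2: $5,298.79 +$111.27 interest = $5,410.06; pay $319.00 → $5,091.06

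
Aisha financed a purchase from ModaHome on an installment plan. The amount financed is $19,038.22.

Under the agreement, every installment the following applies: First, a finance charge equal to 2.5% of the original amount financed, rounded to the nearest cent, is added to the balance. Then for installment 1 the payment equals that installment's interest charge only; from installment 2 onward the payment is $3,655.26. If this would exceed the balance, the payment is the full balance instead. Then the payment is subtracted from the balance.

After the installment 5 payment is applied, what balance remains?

$6,321.02

# | Opening | Interest | Payment | End bal
1 | $19,038.22 | $475.96 | $475.96 | $19,038.22
2 | $19,038.22 | $475.96 | $3,655.26 | $15,858.92
3 | $15,858.92 | $475.96 | $3,655.26 | $12,679.62
4 | $12,679.62 | $475.96 | $3,655.26 | $9,500.32
5 | $9,500.32 | $475.96 | $3,655.26 | $6,321.02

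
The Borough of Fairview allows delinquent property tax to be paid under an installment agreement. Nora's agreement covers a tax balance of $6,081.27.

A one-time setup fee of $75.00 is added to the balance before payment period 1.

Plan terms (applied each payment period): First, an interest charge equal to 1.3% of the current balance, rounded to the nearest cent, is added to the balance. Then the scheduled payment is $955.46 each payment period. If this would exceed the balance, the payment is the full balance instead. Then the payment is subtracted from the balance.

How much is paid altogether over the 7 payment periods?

$6,472.24

# | Opening | Interest | Payment | End bal
1 | $6,156.27 | $80.03 | $955.46 | $5,280.84
2 | $5,280.84 | $68.65 | $955.46 | $4,394.03
3 | $4,394.03 | $57.12 | $955.46 | $3,495.69
4 | $3,495.69 | $45.44 | $955.46 | $2,585.67
5 | $2,585.67 | $33.61 | $955.46 | $1,663.82
6 | $1,663.82 | $21.63 | $955.46 | $729.99
7 | $729.99 | $9.49 | $739.48 | $0.00
Total paid: $6,472.24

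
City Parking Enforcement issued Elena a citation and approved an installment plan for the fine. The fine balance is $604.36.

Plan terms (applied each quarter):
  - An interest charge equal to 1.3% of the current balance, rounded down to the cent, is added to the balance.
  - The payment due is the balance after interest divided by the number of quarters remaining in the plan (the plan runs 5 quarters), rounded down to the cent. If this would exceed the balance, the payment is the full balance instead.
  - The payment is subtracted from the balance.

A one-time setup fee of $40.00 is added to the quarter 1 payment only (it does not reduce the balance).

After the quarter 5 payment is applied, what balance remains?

$0.00

Quarter 1: opening $604.36; interest $7.85 → $612.21; payment $122.44 (+ $40.00 fee); balance $489.77
Quarter 2: opening $489.77; interest $6.36 → $496.13; payment $124.03; balance $372.10
Quarter 3: opening $372.10; interest $4.83 → $376.93; payment $125.64; balance $251.29
Quarter 4: opening $251.29; interest $3.26 → $254.55; payment $127.27; balance $127.28
Quarter 5: opening $127.28; interest $1.65 → $128.93; payment $128.93; balance $0.00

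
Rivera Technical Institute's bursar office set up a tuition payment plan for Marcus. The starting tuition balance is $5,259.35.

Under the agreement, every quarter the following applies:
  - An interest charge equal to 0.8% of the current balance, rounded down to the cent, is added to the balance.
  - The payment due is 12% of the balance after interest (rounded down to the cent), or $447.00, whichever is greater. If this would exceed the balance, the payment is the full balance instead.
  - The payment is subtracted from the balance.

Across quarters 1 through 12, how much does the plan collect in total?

Quarter 1: $5,259.35 +$42.07 interest = $5,301.42; pay $636.17 → $4,665.25
Quarter 2: $4,665.25 +$37.32 interest = $4,702.57; pay $564.30 → $4,138.27
Quarter 3: $4,138.27 +$33.10 interest = $4,171.37; pay $500.56 → $3,670.81
Quarter 4: $3,670.81 +$29.36 interest = $3,700.17; pay $447.00 → $3,253.17
Quarter 5: $3,253.17 +$26.02 interest = $3,279.19; pay $447.00 → $2,832.19
Quarter 6: $2,832.19 +$22.65 interest = $2,854.84; pay $447.00 → $2,407.84
Quarter 7: $2,407.84 +$19.26 interest = $2,427.10; pay $447.00 → $1,980.10
Quarter 8: $1,980.10 +$15.84 interest = $1,995.94; pay $447.00 → $1,548.94
Quarter 9: $1,548.94 +$12.39 interest = $1,561.33; pay $447.00 → $1,114.33
Quarter 10: $1,114.33 +$8.91 interest = $1,123.24; pay $447.00 → $676.24
Quarter 11: $676.24 +$5.40 interest = $681.64; pay $447.00 → $234.64
Quarter 12: $234.64 +$1.87 interest = $236.51; pay $236.51 → $0.00
Total paid: $5,513.54

$5,513.54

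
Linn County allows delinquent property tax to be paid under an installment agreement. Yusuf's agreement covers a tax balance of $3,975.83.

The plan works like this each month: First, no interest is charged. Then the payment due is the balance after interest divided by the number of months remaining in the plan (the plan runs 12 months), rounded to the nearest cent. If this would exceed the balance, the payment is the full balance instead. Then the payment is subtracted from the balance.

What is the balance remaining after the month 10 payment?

Month 1: $3,975.83 − $331.32 → $3,644.51
Month 2: $3,644.51 − $331.32 → $3,313.19
Month 3: $3,313.19 − $331.32 → $2,981.87
Month 4: $2,981.87 − $331.32 → $2,650.55
Month 5: $2,650.55 − $331.32 → $2,319.23
Month 6: $2,319.23 − $331.32 → $1,987.91
Month 7: $1,987.91 − $331.32 → $1,656.59
Month 8: $1,656.59 − $331.32 → $1,325.27
Month 9: $1,325.27 − $331.32 → $993.95
Month 10: $993.95 − $331.32 → $662.63

$662.63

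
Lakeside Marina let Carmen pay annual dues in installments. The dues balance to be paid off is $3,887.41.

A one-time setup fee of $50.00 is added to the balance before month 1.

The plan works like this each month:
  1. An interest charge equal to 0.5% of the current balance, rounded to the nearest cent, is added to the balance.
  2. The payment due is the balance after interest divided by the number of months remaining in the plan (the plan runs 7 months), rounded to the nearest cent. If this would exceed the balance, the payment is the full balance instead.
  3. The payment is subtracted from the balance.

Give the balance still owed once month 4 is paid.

$1,721.46

Month 1: opening $3,937.41; interest $19.69 → $3,957.10; payment $565.30; balance $3,391.80
Month 2: opening $3,391.80; interest $16.96 → $3,408.76; payment $568.13; balance $2,840.63
Month 3: opening $2,840.63; interest $14.20 → $2,854.83; payment $570.97; balance $2,283.86
Month 4: opening $2,283.86; interest $11.42 → $2,295.28; payment $573.82; balance $1,721.46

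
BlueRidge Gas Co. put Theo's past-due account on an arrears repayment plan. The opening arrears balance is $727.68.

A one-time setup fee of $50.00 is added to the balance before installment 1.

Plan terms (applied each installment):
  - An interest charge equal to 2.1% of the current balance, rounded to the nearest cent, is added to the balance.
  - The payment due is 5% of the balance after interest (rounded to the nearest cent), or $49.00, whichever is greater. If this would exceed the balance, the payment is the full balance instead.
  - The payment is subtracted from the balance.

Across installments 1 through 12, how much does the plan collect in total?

$588.00

Installment 1: opening $777.68; interest $16.33 → $794.01; payment $49.00; balance $745.01
Installment 2: opening $745.01; interest $15.65 → $760.66; payment $49.00; balance $711.66
Installment 3: opening $711.66; interest $14.94 → $726.60; payment $49.00; balance $677.60
Installment 4: opening $677.60; interest $14.23 → $691.83; payment $49.00; balance $642.83
Installment 5: opening $642.83; interest $13.50 → $656.33; payment $49.00; balance $607.33
Installment 6: opening $607.33; interest $12.75 → $620.08; payment $49.00; balance $571.08
Installment 7: opening $571.08; interest $11.99 → $583.07; payment $49.00; balance $534.07
Installment 8: opening $534.07; interest $11.22 → $545.29; payment $49.00; balance $496.29
Installment 9: opening $496.29; interest $10.42 → $506.71; payment $49.00; balance $457.71
Installment 10: opening $457.71; interest $9.61 → $467.32; payment $49.00; balance $418.32
Installment 11: opening $418.32; interest $8.78 → $427.10; payment $49.00; balance $378.10
Installment 12: opening $378.10; interest $7.94 → $386.04; payment $49.00; balance $337.04
Total paid: $588.00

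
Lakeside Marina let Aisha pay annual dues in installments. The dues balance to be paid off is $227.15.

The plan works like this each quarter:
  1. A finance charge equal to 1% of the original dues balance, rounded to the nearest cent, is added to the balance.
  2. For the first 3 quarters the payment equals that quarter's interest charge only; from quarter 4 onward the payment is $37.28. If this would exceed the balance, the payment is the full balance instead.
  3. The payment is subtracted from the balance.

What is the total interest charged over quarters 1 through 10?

Quarter 1: $227.15 +$2.27 interest = $229.42; pay $2.27 → $227.15
Quarter 2: $227.15 +$2.27 interest = $229.42; pay $2.27 → $227.15
Quarter 3: $227.15 +$2.27 interest = $229.42; pay $2.27 → $227.15
Quarter 4: $227.15 +$2.27 interest = $229.42; pay $37.28 → $192.14
Quarter 5: $192.14 +$2.27 interest = $194.41; pay $37.28 → $157.13
Quarter 6: $157.13 +$2.27 interest = $159.40; pay $37.28 → $122.12
Quarter 7: $122.12 +$2.27 interest = $124.39; pay $37.28 → $87.11
Quarter 8: $87.11 +$2.27 interest = $89.38; pay $37.28 → $52.10
Quarter 9: $52.10 +$2.27 interest = $54.37; pay $37.28 → $17.09
Quarter 10: $17.09 +$2.27 interest = $19.36; pay $19.36 → $0.00
Total interest: $2.27 + $2.27 + $2.27 + $2.27 + $2.27 + $2.27 + $2.27 + $2.27 + $2.27 + $2.27 = $22.70

$22.70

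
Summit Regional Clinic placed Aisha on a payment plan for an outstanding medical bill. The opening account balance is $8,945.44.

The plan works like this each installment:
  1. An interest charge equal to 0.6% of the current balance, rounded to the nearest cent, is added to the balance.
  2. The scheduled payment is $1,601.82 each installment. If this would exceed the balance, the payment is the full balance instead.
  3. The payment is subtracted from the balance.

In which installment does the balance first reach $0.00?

6

Installment 1: $8,945.44 +$53.67 interest = $8,999.11; pay $1,601.82 → $7,397.29
Installment 2: $7,397.29 +$44.38 interest = $7,441.67; pay $1,601.82 → $5,839.85
Installment 3: $5,839.85 +$35.04 interest = $5,874.89; pay $1,601.82 → $4,273.07
Installment 4: $4,273.07 +$25.64 interest = $4,298.71; pay $1,601.82 → $2,696.89
Installment 5: $2,696.89 +$16.18 interest = $2,713.07; pay $1,601.82 → $1,111.25
Installment 6: $1,111.25 +$6.67 interest = $1,117.92; pay $1,117.92 → $0.00
Balance reaches $0.00 in installment 6.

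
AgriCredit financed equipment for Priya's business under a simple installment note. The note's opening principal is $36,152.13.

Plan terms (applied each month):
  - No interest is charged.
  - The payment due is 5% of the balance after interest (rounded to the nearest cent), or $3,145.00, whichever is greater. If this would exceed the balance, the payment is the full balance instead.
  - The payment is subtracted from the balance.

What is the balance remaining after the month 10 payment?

$4,702.13

Month 1: opening $36,152.13; payment $3,145.00; balance $33,007.13
Month 2: opening $33,007.13; payment $3,145.00; balance $29,862.13
Month 3: opening $29,862.13; payment $3,145.00; balance $26,717.13
Month 4: opening $26,717.13; payment $3,145.00; balance $23,572.13
Month 5: opening $23,572.13; payment $3,145.00; balance $20,427.13
Month 6: opening $20,427.13; payment $3,145.00; balance $17,282.13
Month 7: opening $17,282.13; payment $3,145.00; balance $14,137.13
Month 8: opening $14,137.13; payment $3,145.00; balance $10,992.13
Month 9: opening $10,992.13; payment $3,145.00; balance $7,847.13
Month 10: opening $7,847.13; payment $3,145.00; balance $4,702.13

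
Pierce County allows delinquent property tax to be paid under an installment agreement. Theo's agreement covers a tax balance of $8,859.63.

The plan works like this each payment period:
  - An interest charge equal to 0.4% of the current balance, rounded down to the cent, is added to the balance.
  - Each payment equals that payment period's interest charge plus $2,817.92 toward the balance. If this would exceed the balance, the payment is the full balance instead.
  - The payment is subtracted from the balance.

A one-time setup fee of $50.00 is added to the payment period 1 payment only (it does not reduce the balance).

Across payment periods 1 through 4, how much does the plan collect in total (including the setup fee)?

$8,983.73

Payment period 1: $8,859.63 +$35.43 interest = $8,895.06; pay $2,853.35 (+ $50.00 fee) → $6,041.71
Payment period 2: $6,041.71 +$24.16 interest = $6,065.87; pay $2,842.08 → $3,223.79
Payment period 3: $3,223.79 +$12.89 interest = $3,236.68; pay $2,830.81 → $405.87
Payment period 4: $405.87 +$1.62 interest = $407.49; pay $407.49 → $0.00
Total paid: $8,983.73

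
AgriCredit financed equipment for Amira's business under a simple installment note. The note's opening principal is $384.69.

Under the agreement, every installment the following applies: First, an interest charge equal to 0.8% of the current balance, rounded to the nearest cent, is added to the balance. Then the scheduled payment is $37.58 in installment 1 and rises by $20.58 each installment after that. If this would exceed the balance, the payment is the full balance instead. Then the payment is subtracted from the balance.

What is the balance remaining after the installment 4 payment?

$120.88

Installment 1: opening $384.69; interest $3.08 → $387.77; payment $37.58; balance $350.19
Installment 2: opening $350.19; interest $2.80 → $352.99; payment $58.16; balance $294.83
Installment 3: opening $294.83; interest $2.36 → $297.19; payment $78.74; balance $218.45
Installment 4: opening $218.45; interest $1.75 → $220.20; payment $99.32; balance $120.88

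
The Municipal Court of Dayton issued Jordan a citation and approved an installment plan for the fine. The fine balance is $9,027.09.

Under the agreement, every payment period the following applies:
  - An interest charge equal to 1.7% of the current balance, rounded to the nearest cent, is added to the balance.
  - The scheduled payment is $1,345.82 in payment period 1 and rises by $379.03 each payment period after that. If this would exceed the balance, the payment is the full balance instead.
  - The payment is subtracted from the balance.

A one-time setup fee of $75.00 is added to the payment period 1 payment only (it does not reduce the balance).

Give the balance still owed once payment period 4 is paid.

Payment period 1: $9,027.09 +$153.46 interest = $9,180.55; pay $1,345.82 (+ $75.00 fee) → $7,834.73
Payment period 2: $7,834.73 +$133.19 interest = $7,967.92; pay $1,724.85 → $6,243.07
Payment period 3: $6,243.07 +$106.13 interest = $6,349.20; pay $2,103.88 → $4,245.32
Payment period 4: $4,245.32 +$72.17 interest = $4,317.49; pay $2,482.91 → $1,834.58

$1,834.58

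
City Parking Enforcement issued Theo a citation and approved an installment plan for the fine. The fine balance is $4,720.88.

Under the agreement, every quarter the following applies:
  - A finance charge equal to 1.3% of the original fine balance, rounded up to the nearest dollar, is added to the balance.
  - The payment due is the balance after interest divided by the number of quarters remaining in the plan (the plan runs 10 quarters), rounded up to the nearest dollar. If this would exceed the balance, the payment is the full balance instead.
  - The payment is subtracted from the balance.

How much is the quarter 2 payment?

$486.00

# | Opening | Interest | Payment | End bal
1 | $4,720.88 | $62.00 | $479.00 | $4,303.88
2 | $4,303.88 | $62.00 | $486.00 | $3,879.88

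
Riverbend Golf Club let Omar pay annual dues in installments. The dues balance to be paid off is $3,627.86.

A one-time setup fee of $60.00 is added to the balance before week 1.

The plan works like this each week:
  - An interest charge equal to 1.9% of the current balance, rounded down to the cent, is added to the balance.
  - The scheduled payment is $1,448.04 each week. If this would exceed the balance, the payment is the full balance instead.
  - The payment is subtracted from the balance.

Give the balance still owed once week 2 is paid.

# | Opening | Interest | Payment | End bal
1 | $3,687.86 | $70.06 | $1,448.04 | $2,309.88
2 | $2,309.88 | $43.88 | $1,448.04 | $905.72

$905.72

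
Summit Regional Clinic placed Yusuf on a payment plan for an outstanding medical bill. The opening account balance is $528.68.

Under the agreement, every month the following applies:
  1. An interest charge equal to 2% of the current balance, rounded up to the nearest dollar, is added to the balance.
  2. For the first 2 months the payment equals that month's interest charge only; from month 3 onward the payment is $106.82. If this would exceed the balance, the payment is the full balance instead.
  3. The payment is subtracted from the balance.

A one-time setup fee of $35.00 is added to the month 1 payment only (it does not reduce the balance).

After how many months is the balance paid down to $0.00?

Month 1: opening $528.68; interest $11.00 → $539.68; payment $11.00 (+ $35.00 fee); balance $528.68
Month 2: opening $528.68; interest $11.00 → $539.68; payment $11.00; balance $528.68
Month 3: opening $528.68; interest $11.00 → $539.68; payment $106.82; balance $432.86
Month 4: opening $432.86; interest $9.00 → $441.86; payment $106.82; balance $335.04
Month 5: opening $335.04; interest $7.00 → $342.04; payment $106.82; balance $235.22
Month 6: opening $235.22; interest $5.00 → $240.22; payment $106.82; balance $133.40
Month 7: opening $133.40; interest $3.00 → $136.40; payment $106.82; balance $29.58
Month 8: opening $29.58; interest $1.00 → $30.58; payment $30.58; balance $0.00
Balance reaches $0.00 in month 8.

8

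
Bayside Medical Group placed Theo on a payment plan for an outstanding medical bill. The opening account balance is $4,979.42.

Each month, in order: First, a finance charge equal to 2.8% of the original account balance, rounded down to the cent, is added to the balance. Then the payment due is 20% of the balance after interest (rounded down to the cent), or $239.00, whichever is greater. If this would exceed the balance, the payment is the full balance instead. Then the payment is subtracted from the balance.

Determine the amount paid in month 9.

$287.79

Month 1: opening $4,979.42; interest $139.42 → $5,118.84; payment $1,023.76; balance $4,095.08
Month 2: opening $4,095.08; interest $139.42 → $4,234.50; payment $846.90; balance $3,387.60
Month 3: opening $3,387.60; interest $139.42 → $3,527.02; payment $705.40; balance $2,821.62
Month 4: opening $2,821.62; interest $139.42 → $2,961.04; payment $592.20; balance $2,368.84
Month 5: opening $2,368.84; interest $139.42 → $2,508.26; payment $501.65; balance $2,006.61
Month 6: opening $2,006.61; interest $139.42 → $2,146.03; payment $429.20; balance $1,716.83
Month 7: opening $1,716.83; interest $139.42 → $1,856.25; payment $371.25; balance $1,485.00
Month 8: opening $1,485.00; interest $139.42 → $1,624.42; payment $324.88; balance $1,299.54
Month 9: opening $1,299.54; interest $139.42 → $1,438.96; payment $287.79; balance $1,151.17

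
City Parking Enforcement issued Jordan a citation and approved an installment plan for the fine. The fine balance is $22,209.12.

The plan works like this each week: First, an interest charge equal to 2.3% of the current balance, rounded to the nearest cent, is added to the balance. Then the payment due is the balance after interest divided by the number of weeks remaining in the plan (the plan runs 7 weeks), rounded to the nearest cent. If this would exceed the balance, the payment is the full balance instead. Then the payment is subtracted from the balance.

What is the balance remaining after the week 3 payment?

Week 1: $22,209.12 +$510.81 interest = $22,719.93; pay $3,245.70 → $19,474.23
Week 2: $19,474.23 +$447.91 interest = $19,922.14; pay $3,320.36 → $16,601.78
Week 3: $16,601.78 +$381.84 interest = $16,983.62; pay $3,396.72 → $13,586.90

$13,586.90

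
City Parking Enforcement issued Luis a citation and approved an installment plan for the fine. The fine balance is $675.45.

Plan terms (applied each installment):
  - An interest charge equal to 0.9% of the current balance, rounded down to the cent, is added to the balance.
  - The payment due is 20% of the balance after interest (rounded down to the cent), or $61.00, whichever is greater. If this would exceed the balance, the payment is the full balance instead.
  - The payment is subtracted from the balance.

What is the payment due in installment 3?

Installment 1: $675.45 +$6.07 interest = $681.52; pay $136.30 → $545.22
Installment 2: $545.22 +$4.90 interest = $550.12; pay $110.02 → $440.10
Installment 3: $440.10 +$3.96 interest = $444.06; pay $88.81 → $355.25

$88.81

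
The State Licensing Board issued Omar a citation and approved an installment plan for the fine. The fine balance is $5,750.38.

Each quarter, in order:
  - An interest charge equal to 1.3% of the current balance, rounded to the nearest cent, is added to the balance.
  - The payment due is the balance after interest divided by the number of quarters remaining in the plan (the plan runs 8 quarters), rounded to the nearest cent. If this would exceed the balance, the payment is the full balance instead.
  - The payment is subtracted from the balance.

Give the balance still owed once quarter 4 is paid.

$3,027.63

# | Opening | Interest | Payment | End bal
1 | $5,750.38 | $74.75 | $728.14 | $5,096.99
2 | $5,096.99 | $66.26 | $737.61 | $4,425.64
3 | $4,425.64 | $57.53 | $747.20 | $3,735.97
4 | $3,735.97 | $48.57 | $756.91 | $3,027.63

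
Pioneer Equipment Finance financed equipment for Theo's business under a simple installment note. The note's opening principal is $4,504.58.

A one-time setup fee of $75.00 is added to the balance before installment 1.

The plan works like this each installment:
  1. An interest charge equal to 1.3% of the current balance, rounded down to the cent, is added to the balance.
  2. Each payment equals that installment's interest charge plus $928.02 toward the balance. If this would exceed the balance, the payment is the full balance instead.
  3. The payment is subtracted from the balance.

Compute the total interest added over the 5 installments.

$177.01

# | Opening | Interest | Payment | End bal
1 | $4,579.58 | $59.53 | $987.55 | $3,651.56
2 | $3,651.56 | $47.47 | $975.49 | $2,723.54
3 | $2,723.54 | $35.40 | $963.42 | $1,795.52
4 | $1,795.52 | $23.34 | $951.36 | $867.50
5 | $867.50 | $11.27 | $878.77 | $0.00
Total interest: $59.53 + $47.47 + $35.40 + $23.34 + $11.27 = $177.01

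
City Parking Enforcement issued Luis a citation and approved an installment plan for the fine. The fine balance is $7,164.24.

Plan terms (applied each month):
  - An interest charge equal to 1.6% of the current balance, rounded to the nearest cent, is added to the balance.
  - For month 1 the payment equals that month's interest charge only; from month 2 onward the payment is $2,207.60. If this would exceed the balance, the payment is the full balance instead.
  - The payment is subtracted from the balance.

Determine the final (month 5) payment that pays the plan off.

Month 1: opening $7,164.24; interest $114.63 → $7,278.87; payment $114.63; balance $7,164.24
Month 2: opening $7,164.24; interest $114.63 → $7,278.87; payment $2,207.60; balance $5,071.27
Month 3: opening $5,071.27; interest $81.14 → $5,152.41; payment $2,207.60; balance $2,944.81
Month 4: opening $2,944.81; interest $47.12 → $2,991.93; payment $2,207.60; balance $784.33
Month 5: opening $784.33; interest $12.55 → $796.88; payment $796.88; balance $0.00

$796.88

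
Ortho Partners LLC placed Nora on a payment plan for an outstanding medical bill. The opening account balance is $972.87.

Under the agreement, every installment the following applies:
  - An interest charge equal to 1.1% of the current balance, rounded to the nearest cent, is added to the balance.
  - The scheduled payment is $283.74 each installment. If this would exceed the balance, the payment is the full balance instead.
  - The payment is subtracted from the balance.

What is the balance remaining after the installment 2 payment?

Installment 1: opening $972.87; interest $10.70 → $983.57; payment $283.74; balance $699.83
Installment 2: opening $699.83; interest $7.70 → $707.53; payment $283.74; balance $423.79

$423.79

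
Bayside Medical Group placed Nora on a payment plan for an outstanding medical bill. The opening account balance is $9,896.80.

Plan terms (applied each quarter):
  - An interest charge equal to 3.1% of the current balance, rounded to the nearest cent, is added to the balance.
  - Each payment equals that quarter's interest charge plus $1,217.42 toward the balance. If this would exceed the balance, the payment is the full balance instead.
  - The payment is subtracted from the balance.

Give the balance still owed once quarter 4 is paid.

Quarter 1: $9,896.80 +$306.80 interest = $10,203.60; pay $1,524.22 → $8,679.38
Quarter 2: $8,679.38 +$269.06 interest = $8,948.44; pay $1,486.48 → $7,461.96
Quarter 3: $7,461.96 +$231.32 interest = $7,693.28; pay $1,448.74 → $6,244.54
Quarter 4: $6,244.54 +$193.58 interest = $6,438.12; pay $1,411.00 → $5,027.12

$5,027.12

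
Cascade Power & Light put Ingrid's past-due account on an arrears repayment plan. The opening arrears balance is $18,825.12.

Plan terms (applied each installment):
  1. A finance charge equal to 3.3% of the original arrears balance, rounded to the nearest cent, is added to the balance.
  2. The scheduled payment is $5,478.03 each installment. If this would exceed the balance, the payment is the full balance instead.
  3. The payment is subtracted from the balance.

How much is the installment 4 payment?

$4,875.95

Installment 1: opening $18,825.12; interest $621.23 → $19,446.35; payment $5,478.03; balance $13,968.32
Installment 2: opening $13,968.32; interest $621.23 → $14,589.55; payment $5,478.03; balance $9,111.52
Installment 3: opening $9,111.52; interest $621.23 → $9,732.75; payment $5,478.03; balance $4,254.72
Installment 4: opening $4,254.72; interest $621.23 → $4,875.95; payment $4,875.95; balance $0.00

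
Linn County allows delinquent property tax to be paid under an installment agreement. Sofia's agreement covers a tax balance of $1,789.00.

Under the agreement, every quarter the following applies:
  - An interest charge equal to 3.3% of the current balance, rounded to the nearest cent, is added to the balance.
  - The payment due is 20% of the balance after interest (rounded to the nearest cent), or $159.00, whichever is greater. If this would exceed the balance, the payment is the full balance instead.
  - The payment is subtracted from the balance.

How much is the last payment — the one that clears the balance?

$120.86

Quarter 1: $1,789.00 +$59.04 interest = $1,848.04; pay $369.61 → $1,478.43
Quarter 2: $1,478.43 +$48.79 interest = $1,527.22; pay $305.44 → $1,221.78
Quarter 3: $1,221.78 +$40.32 interest = $1,262.10; pay $252.42 → $1,009.68
Quarter 4: $1,009.68 +$33.32 interest = $1,043.00; pay $208.60 → $834.40
Quarter 5: $834.40 +$27.54 interest = $861.94; pay $172.39 → $689.55
Quarter 6: $689.55 +$22.76 interest = $712.31; pay $159.00 → $553.31
Quarter 7: $553.31 +$18.26 interest = $571.57; pay $159.00 → $412.57
Quarter 8: $412.57 +$13.61 interest = $426.18; pay $159.00 → $267.18
Quarter 9: $267.18 +$8.82 interest = $276.00; pay $159.00 → $117.00
Quarter 10: $117.00 +$3.86 interest = $120.86; pay $120.86 → $0.00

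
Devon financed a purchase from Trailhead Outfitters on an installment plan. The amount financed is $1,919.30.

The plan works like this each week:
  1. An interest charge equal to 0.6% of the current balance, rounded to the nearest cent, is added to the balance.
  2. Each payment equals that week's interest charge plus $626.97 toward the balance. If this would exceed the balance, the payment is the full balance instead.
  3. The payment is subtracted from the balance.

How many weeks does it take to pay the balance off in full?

4

# | Opening | Interest | Payment | End bal
1 | $1,919.30 | $11.52 | $638.49 | $1,292.33
2 | $1,292.33 | $7.75 | $634.72 | $665.36
3 | $665.36 | $3.99 | $630.96 | $38.39
4 | $38.39 | $0.23 | $38.62 | $0.00
Balance reaches $0.00 in week 4.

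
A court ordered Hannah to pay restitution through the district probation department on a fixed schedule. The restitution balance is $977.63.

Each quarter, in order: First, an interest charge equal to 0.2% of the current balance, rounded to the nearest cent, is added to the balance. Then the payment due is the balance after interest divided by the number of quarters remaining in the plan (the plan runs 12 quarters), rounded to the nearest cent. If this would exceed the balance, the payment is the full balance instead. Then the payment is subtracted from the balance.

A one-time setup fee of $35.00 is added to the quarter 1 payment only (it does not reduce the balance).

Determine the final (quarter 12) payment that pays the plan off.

Quarter 1: opening $977.63; interest $1.96 → $979.59; payment $81.63 (+ $35.00 fee); balance $897.96
Quarter 2: opening $897.96; interest $1.80 → $899.76; payment $81.80; balance $817.96
Quarter 3: opening $817.96; interest $1.64 → $819.60; payment $81.96; balance $737.64
Quarter 4: opening $737.64; interest $1.48 → $739.12; payment $82.12; balance $657.00
Quarter 5: opening $657.00; interest $1.31 → $658.31; payment $82.29; balance $576.02
Quarter 6: opening $576.02; interest $1.15 → $577.17; payment $82.45; balance $494.72
Quarter 7: opening $494.72; interest $0.99 → $495.71; payment $82.62; balance $413.09
Quarter 8: opening $413.09; interest $0.83 → $413.92; payment $82.78; balance $331.14
Quarter 9: opening $331.14; interest $0.66 → $331.80; payment $82.95; balance $248.85
Quarter 10: opening $248.85; interest $0.50 → $249.35; payment $83.12; balance $166.23
Quarter 11: opening $166.23; interest $0.33 → $166.56; payment $83.28; balance $83.28
Quarter 12: opening $83.28; interest $0.17 → $83.45; payment $83.45; balance $0.00

$83.45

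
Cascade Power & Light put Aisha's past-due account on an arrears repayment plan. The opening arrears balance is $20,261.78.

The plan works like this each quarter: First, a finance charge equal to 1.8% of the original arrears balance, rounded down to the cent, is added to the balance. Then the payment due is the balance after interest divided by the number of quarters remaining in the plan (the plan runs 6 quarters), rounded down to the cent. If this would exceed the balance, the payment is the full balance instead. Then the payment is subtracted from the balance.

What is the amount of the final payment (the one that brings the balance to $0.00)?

Quarter 1: $20,261.78 +$364.71 interest = $20,626.49; pay $3,437.74 → $17,188.75
Quarter 2: $17,188.75 +$364.71 interest = $17,553.46; pay $3,510.69 → $14,042.77
Quarter 3: $14,042.77 +$364.71 interest = $14,407.48; pay $3,601.87 → $10,805.61
Quarter 4: $10,805.61 +$364.71 interest = $11,170.32; pay $3,723.44 → $7,446.88
Quarter 5: $7,446.88 +$364.71 interest = $7,811.59; pay $3,905.79 → $3,905.80
Quarter 6: $3,905.80 +$364.71 interest = $4,270.51; pay $4,270.51 → $0.00

$4,270.51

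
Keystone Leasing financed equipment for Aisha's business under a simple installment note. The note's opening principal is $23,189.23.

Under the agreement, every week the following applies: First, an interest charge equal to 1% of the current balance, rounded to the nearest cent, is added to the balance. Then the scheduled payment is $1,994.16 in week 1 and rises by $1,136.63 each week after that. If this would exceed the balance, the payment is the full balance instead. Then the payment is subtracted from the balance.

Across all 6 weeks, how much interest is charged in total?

Week 1: opening $23,189.23; interest $231.89 → $23,421.12; payment $1,994.16; balance $21,426.96
Week 2: opening $21,426.96; interest $214.27 → $21,641.23; payment $3,130.79; balance $18,510.44
Week 3: opening $18,510.44; interest $185.10 → $18,695.54; payment $4,267.42; balance $14,428.12
Week 4: opening $14,428.12; interest $144.28 → $14,572.40; payment $5,404.05; balance $9,168.35
Week 5: opening $9,168.35; interest $91.68 → $9,260.03; payment $6,540.68; balance $2,719.35
Week 6: opening $2,719.35; interest $27.19 → $2,746.54; payment $2,746.54; balance $0.00
Total interest: $231.89 + $214.27 + $185.10 + $144.28 + $91.68 + $27.19 = $894.41

$894.41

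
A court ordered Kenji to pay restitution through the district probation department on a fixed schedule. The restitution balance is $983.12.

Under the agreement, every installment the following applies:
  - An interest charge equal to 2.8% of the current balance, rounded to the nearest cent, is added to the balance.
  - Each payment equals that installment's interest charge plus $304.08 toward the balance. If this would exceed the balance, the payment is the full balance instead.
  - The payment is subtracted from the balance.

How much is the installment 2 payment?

Installment 1: opening $983.12; interest $27.53 → $1,010.65; payment $331.61; balance $679.04
Installment 2: opening $679.04; interest $19.01 → $698.05; payment $323.09; balance $374.96

$323.09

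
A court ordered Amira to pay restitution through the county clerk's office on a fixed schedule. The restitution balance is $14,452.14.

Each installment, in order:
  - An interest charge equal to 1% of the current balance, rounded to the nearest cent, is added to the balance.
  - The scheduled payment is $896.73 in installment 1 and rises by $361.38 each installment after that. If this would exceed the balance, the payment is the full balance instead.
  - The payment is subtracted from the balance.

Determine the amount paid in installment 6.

Installment 1: opening $14,452.14; interest $144.52 → $14,596.66; payment $896.73; balance $13,699.93
Installment 2: opening $13,699.93; interest $137.00 → $13,836.93; payment $1,258.11; balance $12,578.82
Installment 3: opening $12,578.82; interest $125.79 → $12,704.61; payment $1,619.49; balance $11,085.12
Installment 4: opening $11,085.12; interest $110.85 → $11,195.97; payment $1,980.87; balance $9,215.10
Installment 5: opening $9,215.10; interest $92.15 → $9,307.25; payment $2,342.25; balance $6,965.00
Installment 6: opening $6,965.00; interest $69.65 → $7,034.65; payment $2,703.63; balance $4,331.02

$2,703.63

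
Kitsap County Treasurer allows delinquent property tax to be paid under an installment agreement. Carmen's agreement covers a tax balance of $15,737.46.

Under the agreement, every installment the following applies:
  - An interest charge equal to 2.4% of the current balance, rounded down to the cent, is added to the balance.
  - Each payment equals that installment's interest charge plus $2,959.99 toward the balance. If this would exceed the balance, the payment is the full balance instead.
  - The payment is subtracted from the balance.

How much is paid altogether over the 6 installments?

Installment 1: opening $15,737.46; interest $377.69 → $16,115.15; payment $3,337.68; balance $12,777.47
Installment 2: opening $12,777.47; interest $306.65 → $13,084.12; payment $3,266.64; balance $9,817.48
Installment 3: opening $9,817.48; interest $235.61 → $10,053.09; payment $3,195.60; balance $6,857.49
Installment 4: opening $6,857.49; interest $164.57 → $7,022.06; payment $3,124.56; balance $3,897.50
Installment 5: opening $3,897.50; interest $93.54 → $3,991.04; payment $3,053.53; balance $937.51
Installment 6: opening $937.51; interest $22.50 → $960.01; payment $960.01; balance $0.00
Total paid: $16,938.02

$16,938.02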